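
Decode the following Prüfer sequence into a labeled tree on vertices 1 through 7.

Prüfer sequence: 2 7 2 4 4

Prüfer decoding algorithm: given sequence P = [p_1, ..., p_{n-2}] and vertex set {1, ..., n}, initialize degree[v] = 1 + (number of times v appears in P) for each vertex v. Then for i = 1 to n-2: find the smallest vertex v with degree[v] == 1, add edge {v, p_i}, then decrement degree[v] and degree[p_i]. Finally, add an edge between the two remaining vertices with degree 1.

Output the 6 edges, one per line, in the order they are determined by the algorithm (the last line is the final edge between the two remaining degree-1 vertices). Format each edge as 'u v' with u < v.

Answer: 1 2
3 7
2 5
2 4
4 6
4 7

Derivation:
Initial degrees: {1:1, 2:3, 3:1, 4:3, 5:1, 6:1, 7:2}
Step 1: smallest deg-1 vertex = 1, p_1 = 2. Add edge {1,2}. Now deg[1]=0, deg[2]=2.
Step 2: smallest deg-1 vertex = 3, p_2 = 7. Add edge {3,7}. Now deg[3]=0, deg[7]=1.
Step 3: smallest deg-1 vertex = 5, p_3 = 2. Add edge {2,5}. Now deg[5]=0, deg[2]=1.
Step 4: smallest deg-1 vertex = 2, p_4 = 4. Add edge {2,4}. Now deg[2]=0, deg[4]=2.
Step 5: smallest deg-1 vertex = 6, p_5 = 4. Add edge {4,6}. Now deg[6]=0, deg[4]=1.
Final: two remaining deg-1 vertices are 4, 7. Add edge {4,7}.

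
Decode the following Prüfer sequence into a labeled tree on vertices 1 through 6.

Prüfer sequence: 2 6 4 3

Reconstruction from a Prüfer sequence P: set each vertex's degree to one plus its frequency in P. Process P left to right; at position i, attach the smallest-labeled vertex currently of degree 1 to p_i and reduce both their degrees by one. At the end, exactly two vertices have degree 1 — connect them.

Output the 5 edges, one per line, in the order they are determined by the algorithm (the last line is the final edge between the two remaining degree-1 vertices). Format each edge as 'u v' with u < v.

Initial degrees: {1:1, 2:2, 3:2, 4:2, 5:1, 6:2}
Step 1: smallest deg-1 vertex = 1, p_1 = 2. Add edge {1,2}. Now deg[1]=0, deg[2]=1.
Step 2: smallest deg-1 vertex = 2, p_2 = 6. Add edge {2,6}. Now deg[2]=0, deg[6]=1.
Step 3: smallest deg-1 vertex = 5, p_3 = 4. Add edge {4,5}. Now deg[5]=0, deg[4]=1.
Step 4: smallest deg-1 vertex = 4, p_4 = 3. Add edge {3,4}. Now deg[4]=0, deg[3]=1.
Final: two remaining deg-1 vertices are 3, 6. Add edge {3,6}.

Answer: 1 2
2 6
4 5
3 4
3 6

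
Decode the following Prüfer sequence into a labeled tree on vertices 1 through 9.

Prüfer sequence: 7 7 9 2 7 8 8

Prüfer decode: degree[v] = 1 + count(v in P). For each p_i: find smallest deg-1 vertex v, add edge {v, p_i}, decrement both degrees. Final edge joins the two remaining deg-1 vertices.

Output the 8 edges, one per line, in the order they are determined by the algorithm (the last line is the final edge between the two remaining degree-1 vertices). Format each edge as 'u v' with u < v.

Answer: 1 7
3 7
4 9
2 5
2 7
6 8
7 8
8 9

Derivation:
Initial degrees: {1:1, 2:2, 3:1, 4:1, 5:1, 6:1, 7:4, 8:3, 9:2}
Step 1: smallest deg-1 vertex = 1, p_1 = 7. Add edge {1,7}. Now deg[1]=0, deg[7]=3.
Step 2: smallest deg-1 vertex = 3, p_2 = 7. Add edge {3,7}. Now deg[3]=0, deg[7]=2.
Step 3: smallest deg-1 vertex = 4, p_3 = 9. Add edge {4,9}. Now deg[4]=0, deg[9]=1.
Step 4: smallest deg-1 vertex = 5, p_4 = 2. Add edge {2,5}. Now deg[5]=0, deg[2]=1.
Step 5: smallest deg-1 vertex = 2, p_5 = 7. Add edge {2,7}. Now deg[2]=0, deg[7]=1.
Step 6: smallest deg-1 vertex = 6, p_6 = 8. Add edge {6,8}. Now deg[6]=0, deg[8]=2.
Step 7: smallest deg-1 vertex = 7, p_7 = 8. Add edge {7,8}. Now deg[7]=0, deg[8]=1.
Final: two remaining deg-1 vertices are 8, 9. Add edge {8,9}.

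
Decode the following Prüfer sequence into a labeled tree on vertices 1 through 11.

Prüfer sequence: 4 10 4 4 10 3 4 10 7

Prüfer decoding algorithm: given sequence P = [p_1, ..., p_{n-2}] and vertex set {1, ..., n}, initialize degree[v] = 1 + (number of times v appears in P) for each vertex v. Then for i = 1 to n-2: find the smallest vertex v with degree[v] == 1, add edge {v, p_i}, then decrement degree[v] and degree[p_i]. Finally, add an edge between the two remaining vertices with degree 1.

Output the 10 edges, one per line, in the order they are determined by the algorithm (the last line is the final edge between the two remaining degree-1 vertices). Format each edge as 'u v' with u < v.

Initial degrees: {1:1, 2:1, 3:2, 4:5, 5:1, 6:1, 7:2, 8:1, 9:1, 10:4, 11:1}
Step 1: smallest deg-1 vertex = 1, p_1 = 4. Add edge {1,4}. Now deg[1]=0, deg[4]=4.
Step 2: smallest deg-1 vertex = 2, p_2 = 10. Add edge {2,10}. Now deg[2]=0, deg[10]=3.
Step 3: smallest deg-1 vertex = 5, p_3 = 4. Add edge {4,5}. Now deg[5]=0, deg[4]=3.
Step 4: smallest deg-1 vertex = 6, p_4 = 4. Add edge {4,6}. Now deg[6]=0, deg[4]=2.
Step 5: smallest deg-1 vertex = 8, p_5 = 10. Add edge {8,10}. Now deg[8]=0, deg[10]=2.
Step 6: smallest deg-1 vertex = 9, p_6 = 3. Add edge {3,9}. Now deg[9]=0, deg[3]=1.
Step 7: smallest deg-1 vertex = 3, p_7 = 4. Add edge {3,4}. Now deg[3]=0, deg[4]=1.
Step 8: smallest deg-1 vertex = 4, p_8 = 10. Add edge {4,10}. Now deg[4]=0, deg[10]=1.
Step 9: smallest deg-1 vertex = 10, p_9 = 7. Add edge {7,10}. Now deg[10]=0, deg[7]=1.
Final: two remaining deg-1 vertices are 7, 11. Add edge {7,11}.

Answer: 1 4
2 10
4 5
4 6
8 10
3 9
3 4
4 10
7 10
7 11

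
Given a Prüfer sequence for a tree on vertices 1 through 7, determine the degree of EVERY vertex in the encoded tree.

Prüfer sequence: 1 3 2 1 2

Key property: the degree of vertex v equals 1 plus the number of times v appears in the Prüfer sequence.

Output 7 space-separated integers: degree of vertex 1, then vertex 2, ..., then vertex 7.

p_1 = 1: count[1] becomes 1
p_2 = 3: count[3] becomes 1
p_3 = 2: count[2] becomes 1
p_4 = 1: count[1] becomes 2
p_5 = 2: count[2] becomes 2
Degrees (1 + count): deg[1]=1+2=3, deg[2]=1+2=3, deg[3]=1+1=2, deg[4]=1+0=1, deg[5]=1+0=1, deg[6]=1+0=1, deg[7]=1+0=1

Answer: 3 3 2 1 1 1 1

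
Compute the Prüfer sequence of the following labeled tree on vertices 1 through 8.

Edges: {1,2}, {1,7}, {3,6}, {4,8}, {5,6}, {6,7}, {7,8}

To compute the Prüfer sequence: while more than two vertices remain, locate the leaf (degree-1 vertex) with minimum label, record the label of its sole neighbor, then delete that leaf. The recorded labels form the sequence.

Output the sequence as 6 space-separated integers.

Step 1: leaves = {2,3,4,5}. Remove smallest leaf 2, emit neighbor 1.
Step 2: leaves = {1,3,4,5}. Remove smallest leaf 1, emit neighbor 7.
Step 3: leaves = {3,4,5}. Remove smallest leaf 3, emit neighbor 6.
Step 4: leaves = {4,5}. Remove smallest leaf 4, emit neighbor 8.
Step 5: leaves = {5,8}. Remove smallest leaf 5, emit neighbor 6.
Step 6: leaves = {6,8}. Remove smallest leaf 6, emit neighbor 7.
Done: 2 vertices remain (7, 8). Sequence = [1 7 6 8 6 7]

Answer: 1 7 6 8 6 7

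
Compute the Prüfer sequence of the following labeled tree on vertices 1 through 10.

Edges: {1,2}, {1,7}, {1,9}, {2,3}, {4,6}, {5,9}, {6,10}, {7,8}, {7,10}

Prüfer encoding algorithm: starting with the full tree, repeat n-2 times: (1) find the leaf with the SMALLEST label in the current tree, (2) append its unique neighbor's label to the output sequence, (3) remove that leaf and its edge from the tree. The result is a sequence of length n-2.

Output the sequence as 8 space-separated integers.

Answer: 2 1 6 9 10 7 1 7

Derivation:
Step 1: leaves = {3,4,5,8}. Remove smallest leaf 3, emit neighbor 2.
Step 2: leaves = {2,4,5,8}. Remove smallest leaf 2, emit neighbor 1.
Step 3: leaves = {4,5,8}. Remove smallest leaf 4, emit neighbor 6.
Step 4: leaves = {5,6,8}. Remove smallest leaf 5, emit neighbor 9.
Step 5: leaves = {6,8,9}. Remove smallest leaf 6, emit neighbor 10.
Step 6: leaves = {8,9,10}. Remove smallest leaf 8, emit neighbor 7.
Step 7: leaves = {9,10}. Remove smallest leaf 9, emit neighbor 1.
Step 8: leaves = {1,10}. Remove smallest leaf 1, emit neighbor 7.
Done: 2 vertices remain (7, 10). Sequence = [2 1 6 9 10 7 1 7]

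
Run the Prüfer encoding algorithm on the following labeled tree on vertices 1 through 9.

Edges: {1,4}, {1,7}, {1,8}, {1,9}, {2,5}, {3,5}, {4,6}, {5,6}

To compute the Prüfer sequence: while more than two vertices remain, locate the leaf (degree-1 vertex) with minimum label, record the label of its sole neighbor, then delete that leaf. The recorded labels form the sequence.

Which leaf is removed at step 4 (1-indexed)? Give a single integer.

Step 1: current leaves = {2,3,7,8,9}. Remove leaf 2 (neighbor: 5).
Step 2: current leaves = {3,7,8,9}. Remove leaf 3 (neighbor: 5).
Step 3: current leaves = {5,7,8,9}. Remove leaf 5 (neighbor: 6).
Step 4: current leaves = {6,7,8,9}. Remove leaf 6 (neighbor: 4).

Answer: 6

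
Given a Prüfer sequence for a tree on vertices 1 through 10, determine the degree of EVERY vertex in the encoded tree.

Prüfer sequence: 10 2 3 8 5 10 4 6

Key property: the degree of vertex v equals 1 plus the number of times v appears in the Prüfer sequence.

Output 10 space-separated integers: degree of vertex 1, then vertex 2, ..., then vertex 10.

Answer: 1 2 2 2 2 2 1 2 1 3

Derivation:
p_1 = 10: count[10] becomes 1
p_2 = 2: count[2] becomes 1
p_3 = 3: count[3] becomes 1
p_4 = 8: count[8] becomes 1
p_5 = 5: count[5] becomes 1
p_6 = 10: count[10] becomes 2
p_7 = 4: count[4] becomes 1
p_8 = 6: count[6] becomes 1
Degrees (1 + count): deg[1]=1+0=1, deg[2]=1+1=2, deg[3]=1+1=2, deg[4]=1+1=2, deg[5]=1+1=2, deg[6]=1+1=2, deg[7]=1+0=1, deg[8]=1+1=2, deg[9]=1+0=1, deg[10]=1+2=3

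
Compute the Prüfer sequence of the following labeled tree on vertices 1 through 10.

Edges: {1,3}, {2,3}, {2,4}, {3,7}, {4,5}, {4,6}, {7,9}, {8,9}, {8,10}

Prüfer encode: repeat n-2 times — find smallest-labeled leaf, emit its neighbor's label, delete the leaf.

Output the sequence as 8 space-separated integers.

Answer: 3 4 4 2 3 7 9 8

Derivation:
Step 1: leaves = {1,5,6,10}. Remove smallest leaf 1, emit neighbor 3.
Step 2: leaves = {5,6,10}. Remove smallest leaf 5, emit neighbor 4.
Step 3: leaves = {6,10}. Remove smallest leaf 6, emit neighbor 4.
Step 4: leaves = {4,10}. Remove smallest leaf 4, emit neighbor 2.
Step 5: leaves = {2,10}. Remove smallest leaf 2, emit neighbor 3.
Step 6: leaves = {3,10}. Remove smallest leaf 3, emit neighbor 7.
Step 7: leaves = {7,10}. Remove smallest leaf 7, emit neighbor 9.
Step 8: leaves = {9,10}. Remove smallest leaf 9, emit neighbor 8.
Done: 2 vertices remain (8, 10). Sequence = [3 4 4 2 3 7 9 8]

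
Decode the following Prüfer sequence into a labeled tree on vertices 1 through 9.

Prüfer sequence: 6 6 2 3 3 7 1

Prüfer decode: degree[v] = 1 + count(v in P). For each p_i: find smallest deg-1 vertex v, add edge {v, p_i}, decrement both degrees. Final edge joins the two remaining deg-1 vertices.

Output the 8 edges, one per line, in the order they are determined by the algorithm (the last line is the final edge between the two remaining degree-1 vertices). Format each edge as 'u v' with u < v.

Initial degrees: {1:2, 2:2, 3:3, 4:1, 5:1, 6:3, 7:2, 8:1, 9:1}
Step 1: smallest deg-1 vertex = 4, p_1 = 6. Add edge {4,6}. Now deg[4]=0, deg[6]=2.
Step 2: smallest deg-1 vertex = 5, p_2 = 6. Add edge {5,6}. Now deg[5]=0, deg[6]=1.
Step 3: smallest deg-1 vertex = 6, p_3 = 2. Add edge {2,6}. Now deg[6]=0, deg[2]=1.
Step 4: smallest deg-1 vertex = 2, p_4 = 3. Add edge {2,3}. Now deg[2]=0, deg[3]=2.
Step 5: smallest deg-1 vertex = 8, p_5 = 3. Add edge {3,8}. Now deg[8]=0, deg[3]=1.
Step 6: smallest deg-1 vertex = 3, p_6 = 7. Add edge {3,7}. Now deg[3]=0, deg[7]=1.
Step 7: smallest deg-1 vertex = 7, p_7 = 1. Add edge {1,7}. Now deg[7]=0, deg[1]=1.
Final: two remaining deg-1 vertices are 1, 9. Add edge {1,9}.

Answer: 4 6
5 6
2 6
2 3
3 8
3 7
1 7
1 9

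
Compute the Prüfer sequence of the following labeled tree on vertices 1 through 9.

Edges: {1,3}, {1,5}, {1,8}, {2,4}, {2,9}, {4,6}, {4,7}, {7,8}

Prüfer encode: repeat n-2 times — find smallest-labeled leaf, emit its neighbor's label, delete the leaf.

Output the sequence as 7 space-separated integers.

Answer: 1 1 8 4 7 4 2

Derivation:
Step 1: leaves = {3,5,6,9}. Remove smallest leaf 3, emit neighbor 1.
Step 2: leaves = {5,6,9}. Remove smallest leaf 5, emit neighbor 1.
Step 3: leaves = {1,6,9}. Remove smallest leaf 1, emit neighbor 8.
Step 4: leaves = {6,8,9}. Remove smallest leaf 6, emit neighbor 4.
Step 5: leaves = {8,9}. Remove smallest leaf 8, emit neighbor 7.
Step 6: leaves = {7,9}. Remove smallest leaf 7, emit neighbor 4.
Step 7: leaves = {4,9}. Remove smallest leaf 4, emit neighbor 2.
Done: 2 vertices remain (2, 9). Sequence = [1 1 8 4 7 4 2]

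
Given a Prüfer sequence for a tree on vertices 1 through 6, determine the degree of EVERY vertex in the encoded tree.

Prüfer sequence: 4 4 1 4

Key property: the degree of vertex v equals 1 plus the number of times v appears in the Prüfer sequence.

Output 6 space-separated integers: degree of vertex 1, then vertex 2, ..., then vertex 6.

Answer: 2 1 1 4 1 1

Derivation:
p_1 = 4: count[4] becomes 1
p_2 = 4: count[4] becomes 2
p_3 = 1: count[1] becomes 1
p_4 = 4: count[4] becomes 3
Degrees (1 + count): deg[1]=1+1=2, deg[2]=1+0=1, deg[3]=1+0=1, deg[4]=1+3=4, deg[5]=1+0=1, deg[6]=1+0=1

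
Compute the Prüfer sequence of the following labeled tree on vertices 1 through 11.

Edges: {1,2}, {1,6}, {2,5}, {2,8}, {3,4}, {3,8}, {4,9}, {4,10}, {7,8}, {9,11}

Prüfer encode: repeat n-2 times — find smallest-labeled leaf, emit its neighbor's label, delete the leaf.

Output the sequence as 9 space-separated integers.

Answer: 2 1 2 8 8 3 4 4 9

Derivation:
Step 1: leaves = {5,6,7,10,11}. Remove smallest leaf 5, emit neighbor 2.
Step 2: leaves = {6,7,10,11}. Remove smallest leaf 6, emit neighbor 1.
Step 3: leaves = {1,7,10,11}. Remove smallest leaf 1, emit neighbor 2.
Step 4: leaves = {2,7,10,11}. Remove smallest leaf 2, emit neighbor 8.
Step 5: leaves = {7,10,11}. Remove smallest leaf 7, emit neighbor 8.
Step 6: leaves = {8,10,11}. Remove smallest leaf 8, emit neighbor 3.
Step 7: leaves = {3,10,11}. Remove smallest leaf 3, emit neighbor 4.
Step 8: leaves = {10,11}. Remove smallest leaf 10, emit neighbor 4.
Step 9: leaves = {4,11}. Remove smallest leaf 4, emit neighbor 9.
Done: 2 vertices remain (9, 11). Sequence = [2 1 2 8 8 3 4 4 9]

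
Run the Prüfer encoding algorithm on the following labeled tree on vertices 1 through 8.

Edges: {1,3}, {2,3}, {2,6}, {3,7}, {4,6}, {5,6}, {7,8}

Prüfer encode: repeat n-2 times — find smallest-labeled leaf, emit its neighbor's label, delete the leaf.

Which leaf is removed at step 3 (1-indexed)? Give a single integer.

Step 1: current leaves = {1,4,5,8}. Remove leaf 1 (neighbor: 3).
Step 2: current leaves = {4,5,8}. Remove leaf 4 (neighbor: 6).
Step 3: current leaves = {5,8}. Remove leaf 5 (neighbor: 6).

Answer: 5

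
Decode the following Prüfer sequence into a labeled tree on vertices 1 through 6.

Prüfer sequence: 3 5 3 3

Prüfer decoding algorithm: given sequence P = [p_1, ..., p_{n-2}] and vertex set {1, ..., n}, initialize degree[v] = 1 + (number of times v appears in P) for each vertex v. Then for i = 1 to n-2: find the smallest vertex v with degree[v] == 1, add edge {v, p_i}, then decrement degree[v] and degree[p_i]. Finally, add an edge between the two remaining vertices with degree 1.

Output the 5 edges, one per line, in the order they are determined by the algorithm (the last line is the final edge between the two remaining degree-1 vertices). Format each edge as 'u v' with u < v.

Initial degrees: {1:1, 2:1, 3:4, 4:1, 5:2, 6:1}
Step 1: smallest deg-1 vertex = 1, p_1 = 3. Add edge {1,3}. Now deg[1]=0, deg[3]=3.
Step 2: smallest deg-1 vertex = 2, p_2 = 5. Add edge {2,5}. Now deg[2]=0, deg[5]=1.
Step 3: smallest deg-1 vertex = 4, p_3 = 3. Add edge {3,4}. Now deg[4]=0, deg[3]=2.
Step 4: smallest deg-1 vertex = 5, p_4 = 3. Add edge {3,5}. Now deg[5]=0, deg[3]=1.
Final: two remaining deg-1 vertices are 3, 6. Add edge {3,6}.

Answer: 1 3
2 5
3 4
3 5
3 6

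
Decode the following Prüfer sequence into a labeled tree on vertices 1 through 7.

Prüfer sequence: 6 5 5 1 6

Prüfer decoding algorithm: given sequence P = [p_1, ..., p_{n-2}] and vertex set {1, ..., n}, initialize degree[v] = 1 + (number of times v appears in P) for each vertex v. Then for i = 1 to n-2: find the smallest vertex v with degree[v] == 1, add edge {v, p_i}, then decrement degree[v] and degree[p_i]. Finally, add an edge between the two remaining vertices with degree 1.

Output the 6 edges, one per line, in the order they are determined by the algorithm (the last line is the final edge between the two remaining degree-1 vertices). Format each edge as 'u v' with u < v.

Answer: 2 6
3 5
4 5
1 5
1 6
6 7

Derivation:
Initial degrees: {1:2, 2:1, 3:1, 4:1, 5:3, 6:3, 7:1}
Step 1: smallest deg-1 vertex = 2, p_1 = 6. Add edge {2,6}. Now deg[2]=0, deg[6]=2.
Step 2: smallest deg-1 vertex = 3, p_2 = 5. Add edge {3,5}. Now deg[3]=0, deg[5]=2.
Step 3: smallest deg-1 vertex = 4, p_3 = 5. Add edge {4,5}. Now deg[4]=0, deg[5]=1.
Step 4: smallest deg-1 vertex = 5, p_4 = 1. Add edge {1,5}. Now deg[5]=0, deg[1]=1.
Step 5: smallest deg-1 vertex = 1, p_5 = 6. Add edge {1,6}. Now deg[1]=0, deg[6]=1.
Final: two remaining deg-1 vertices are 6, 7. Add edge {6,7}.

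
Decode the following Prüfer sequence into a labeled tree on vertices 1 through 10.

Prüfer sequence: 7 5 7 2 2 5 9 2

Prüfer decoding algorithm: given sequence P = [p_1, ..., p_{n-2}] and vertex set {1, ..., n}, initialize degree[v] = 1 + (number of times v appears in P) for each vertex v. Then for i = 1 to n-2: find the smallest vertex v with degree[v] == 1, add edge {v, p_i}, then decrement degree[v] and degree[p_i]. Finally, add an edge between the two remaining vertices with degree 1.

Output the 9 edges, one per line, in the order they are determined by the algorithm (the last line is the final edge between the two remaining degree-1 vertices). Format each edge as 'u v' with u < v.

Answer: 1 7
3 5
4 7
2 6
2 7
5 8
5 9
2 9
2 10

Derivation:
Initial degrees: {1:1, 2:4, 3:1, 4:1, 5:3, 6:1, 7:3, 8:1, 9:2, 10:1}
Step 1: smallest deg-1 vertex = 1, p_1 = 7. Add edge {1,7}. Now deg[1]=0, deg[7]=2.
Step 2: smallest deg-1 vertex = 3, p_2 = 5. Add edge {3,5}. Now deg[3]=0, deg[5]=2.
Step 3: smallest deg-1 vertex = 4, p_3 = 7. Add edge {4,7}. Now deg[4]=0, deg[7]=1.
Step 4: smallest deg-1 vertex = 6, p_4 = 2. Add edge {2,6}. Now deg[6]=0, deg[2]=3.
Step 5: smallest deg-1 vertex = 7, p_5 = 2. Add edge {2,7}. Now deg[7]=0, deg[2]=2.
Step 6: smallest deg-1 vertex = 8, p_6 = 5. Add edge {5,8}. Now deg[8]=0, deg[5]=1.
Step 7: smallest deg-1 vertex = 5, p_7 = 9. Add edge {5,9}. Now deg[5]=0, deg[9]=1.
Step 8: smallest deg-1 vertex = 9, p_8 = 2. Add edge {2,9}. Now deg[9]=0, deg[2]=1.
Final: two remaining deg-1 vertices are 2, 10. Add edge {2,10}.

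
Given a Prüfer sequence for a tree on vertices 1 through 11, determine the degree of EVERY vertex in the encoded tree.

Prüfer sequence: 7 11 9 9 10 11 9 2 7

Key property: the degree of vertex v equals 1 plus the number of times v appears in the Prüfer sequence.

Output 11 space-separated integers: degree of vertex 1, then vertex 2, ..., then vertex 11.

Answer: 1 2 1 1 1 1 3 1 4 2 3

Derivation:
p_1 = 7: count[7] becomes 1
p_2 = 11: count[11] becomes 1
p_3 = 9: count[9] becomes 1
p_4 = 9: count[9] becomes 2
p_5 = 10: count[10] becomes 1
p_6 = 11: count[11] becomes 2
p_7 = 9: count[9] becomes 3
p_8 = 2: count[2] becomes 1
p_9 = 7: count[7] becomes 2
Degrees (1 + count): deg[1]=1+0=1, deg[2]=1+1=2, deg[3]=1+0=1, deg[4]=1+0=1, deg[5]=1+0=1, deg[6]=1+0=1, deg[7]=1+2=3, deg[8]=1+0=1, deg[9]=1+3=4, deg[10]=1+1=2, deg[11]=1+2=3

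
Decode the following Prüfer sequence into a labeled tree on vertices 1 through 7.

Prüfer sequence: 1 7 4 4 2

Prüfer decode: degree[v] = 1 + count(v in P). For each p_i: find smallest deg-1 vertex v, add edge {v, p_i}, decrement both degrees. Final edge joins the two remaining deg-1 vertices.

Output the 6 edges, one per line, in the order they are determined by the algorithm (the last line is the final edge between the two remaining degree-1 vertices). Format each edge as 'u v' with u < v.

Answer: 1 3
1 7
4 5
4 6
2 4
2 7

Derivation:
Initial degrees: {1:2, 2:2, 3:1, 4:3, 5:1, 6:1, 7:2}
Step 1: smallest deg-1 vertex = 3, p_1 = 1. Add edge {1,3}. Now deg[3]=0, deg[1]=1.
Step 2: smallest deg-1 vertex = 1, p_2 = 7. Add edge {1,7}. Now deg[1]=0, deg[7]=1.
Step 3: smallest deg-1 vertex = 5, p_3 = 4. Add edge {4,5}. Now deg[5]=0, deg[4]=2.
Step 4: smallest deg-1 vertex = 6, p_4 = 4. Add edge {4,6}. Now deg[6]=0, deg[4]=1.
Step 5: smallest deg-1 vertex = 4, p_5 = 2. Add edge {2,4}. Now deg[4]=0, deg[2]=1.
Final: two remaining deg-1 vertices are 2, 7. Add edge {2,7}.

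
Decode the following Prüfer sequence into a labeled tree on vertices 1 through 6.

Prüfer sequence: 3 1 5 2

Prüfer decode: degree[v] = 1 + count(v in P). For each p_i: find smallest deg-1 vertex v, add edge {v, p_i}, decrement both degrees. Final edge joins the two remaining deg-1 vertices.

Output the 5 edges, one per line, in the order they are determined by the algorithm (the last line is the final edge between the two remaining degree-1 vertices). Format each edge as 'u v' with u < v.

Initial degrees: {1:2, 2:2, 3:2, 4:1, 5:2, 6:1}
Step 1: smallest deg-1 vertex = 4, p_1 = 3. Add edge {3,4}. Now deg[4]=0, deg[3]=1.
Step 2: smallest deg-1 vertex = 3, p_2 = 1. Add edge {1,3}. Now deg[3]=0, deg[1]=1.
Step 3: smallest deg-1 vertex = 1, p_3 = 5. Add edge {1,5}. Now deg[1]=0, deg[5]=1.
Step 4: smallest deg-1 vertex = 5, p_4 = 2. Add edge {2,5}. Now deg[5]=0, deg[2]=1.
Final: two remaining deg-1 vertices are 2, 6. Add edge {2,6}.

Answer: 3 4
1 3
1 5
2 5
2 6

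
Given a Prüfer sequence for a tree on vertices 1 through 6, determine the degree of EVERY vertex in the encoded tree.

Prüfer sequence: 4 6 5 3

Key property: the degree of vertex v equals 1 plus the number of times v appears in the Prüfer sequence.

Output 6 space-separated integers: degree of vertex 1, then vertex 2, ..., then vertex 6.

Answer: 1 1 2 2 2 2

Derivation:
p_1 = 4: count[4] becomes 1
p_2 = 6: count[6] becomes 1
p_3 = 5: count[5] becomes 1
p_4 = 3: count[3] becomes 1
Degrees (1 + count): deg[1]=1+0=1, deg[2]=1+0=1, deg[3]=1+1=2, deg[4]=1+1=2, deg[5]=1+1=2, deg[6]=1+1=2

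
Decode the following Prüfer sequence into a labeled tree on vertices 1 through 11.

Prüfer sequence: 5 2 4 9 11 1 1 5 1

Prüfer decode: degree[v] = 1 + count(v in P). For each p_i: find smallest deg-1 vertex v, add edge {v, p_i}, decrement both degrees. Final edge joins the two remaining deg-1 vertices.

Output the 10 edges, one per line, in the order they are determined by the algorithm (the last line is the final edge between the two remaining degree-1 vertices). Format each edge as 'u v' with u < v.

Initial degrees: {1:4, 2:2, 3:1, 4:2, 5:3, 6:1, 7:1, 8:1, 9:2, 10:1, 11:2}
Step 1: smallest deg-1 vertex = 3, p_1 = 5. Add edge {3,5}. Now deg[3]=0, deg[5]=2.
Step 2: smallest deg-1 vertex = 6, p_2 = 2. Add edge {2,6}. Now deg[6]=0, deg[2]=1.
Step 3: smallest deg-1 vertex = 2, p_3 = 4. Add edge {2,4}. Now deg[2]=0, deg[4]=1.
Step 4: smallest deg-1 vertex = 4, p_4 = 9. Add edge {4,9}. Now deg[4]=0, deg[9]=1.
Step 5: smallest deg-1 vertex = 7, p_5 = 11. Add edge {7,11}. Now deg[7]=0, deg[11]=1.
Step 6: smallest deg-1 vertex = 8, p_6 = 1. Add edge {1,8}. Now deg[8]=0, deg[1]=3.
Step 7: smallest deg-1 vertex = 9, p_7 = 1. Add edge {1,9}. Now deg[9]=0, deg[1]=2.
Step 8: smallest deg-1 vertex = 10, p_8 = 5. Add edge {5,10}. Now deg[10]=0, deg[5]=1.
Step 9: smallest deg-1 vertex = 5, p_9 = 1. Add edge {1,5}. Now deg[5]=0, deg[1]=1.
Final: two remaining deg-1 vertices are 1, 11. Add edge {1,11}.

Answer: 3 5
2 6
2 4
4 9
7 11
1 8
1 9
5 10
1 5
1 11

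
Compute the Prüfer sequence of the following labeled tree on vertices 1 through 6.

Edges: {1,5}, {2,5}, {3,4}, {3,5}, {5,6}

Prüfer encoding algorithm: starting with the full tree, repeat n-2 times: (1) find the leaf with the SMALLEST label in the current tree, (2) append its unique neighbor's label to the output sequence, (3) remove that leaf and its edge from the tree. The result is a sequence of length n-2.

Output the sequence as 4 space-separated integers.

Step 1: leaves = {1,2,4,6}. Remove smallest leaf 1, emit neighbor 5.
Step 2: leaves = {2,4,6}. Remove smallest leaf 2, emit neighbor 5.
Step 3: leaves = {4,6}. Remove smallest leaf 4, emit neighbor 3.
Step 4: leaves = {3,6}. Remove smallest leaf 3, emit neighbor 5.
Done: 2 vertices remain (5, 6). Sequence = [5 5 3 5]

Answer: 5 5 3 5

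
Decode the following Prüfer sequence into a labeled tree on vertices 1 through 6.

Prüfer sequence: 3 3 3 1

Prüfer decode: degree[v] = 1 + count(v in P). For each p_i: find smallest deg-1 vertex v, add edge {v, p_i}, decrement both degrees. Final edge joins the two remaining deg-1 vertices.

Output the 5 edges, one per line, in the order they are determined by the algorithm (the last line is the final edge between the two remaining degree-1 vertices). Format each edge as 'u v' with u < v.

Initial degrees: {1:2, 2:1, 3:4, 4:1, 5:1, 6:1}
Step 1: smallest deg-1 vertex = 2, p_1 = 3. Add edge {2,3}. Now deg[2]=0, deg[3]=3.
Step 2: smallest deg-1 vertex = 4, p_2 = 3. Add edge {3,4}. Now deg[4]=0, deg[3]=2.
Step 3: smallest deg-1 vertex = 5, p_3 = 3. Add edge {3,5}. Now deg[5]=0, deg[3]=1.
Step 4: smallest deg-1 vertex = 3, p_4 = 1. Add edge {1,3}. Now deg[3]=0, deg[1]=1.
Final: two remaining deg-1 vertices are 1, 6. Add edge {1,6}.

Answer: 2 3
3 4
3 5
1 3
1 6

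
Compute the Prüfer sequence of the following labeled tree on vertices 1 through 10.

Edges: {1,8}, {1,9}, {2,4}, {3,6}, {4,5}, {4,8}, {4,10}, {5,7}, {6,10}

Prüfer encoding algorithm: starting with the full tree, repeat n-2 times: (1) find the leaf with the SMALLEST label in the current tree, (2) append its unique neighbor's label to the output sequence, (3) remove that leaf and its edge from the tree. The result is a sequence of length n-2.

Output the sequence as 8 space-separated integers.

Step 1: leaves = {2,3,7,9}. Remove smallest leaf 2, emit neighbor 4.
Step 2: leaves = {3,7,9}. Remove smallest leaf 3, emit neighbor 6.
Step 3: leaves = {6,7,9}. Remove smallest leaf 6, emit neighbor 10.
Step 4: leaves = {7,9,10}. Remove smallest leaf 7, emit neighbor 5.
Step 5: leaves = {5,9,10}. Remove smallest leaf 5, emit neighbor 4.
Step 6: leaves = {9,10}. Remove smallest leaf 9, emit neighbor 1.
Step 7: leaves = {1,10}. Remove smallest leaf 1, emit neighbor 8.
Step 8: leaves = {8,10}. Remove smallest leaf 8, emit neighbor 4.
Done: 2 vertices remain (4, 10). Sequence = [4 6 10 5 4 1 8 4]

Answer: 4 6 10 5 4 1 8 4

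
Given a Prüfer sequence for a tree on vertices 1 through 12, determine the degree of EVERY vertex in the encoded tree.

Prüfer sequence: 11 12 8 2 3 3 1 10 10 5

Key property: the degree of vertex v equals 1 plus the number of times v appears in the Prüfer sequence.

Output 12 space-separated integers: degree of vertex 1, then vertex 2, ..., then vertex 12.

Answer: 2 2 3 1 2 1 1 2 1 3 2 2

Derivation:
p_1 = 11: count[11] becomes 1
p_2 = 12: count[12] becomes 1
p_3 = 8: count[8] becomes 1
p_4 = 2: count[2] becomes 1
p_5 = 3: count[3] becomes 1
p_6 = 3: count[3] becomes 2
p_7 = 1: count[1] becomes 1
p_8 = 10: count[10] becomes 1
p_9 = 10: count[10] becomes 2
p_10 = 5: count[5] becomes 1
Degrees (1 + count): deg[1]=1+1=2, deg[2]=1+1=2, deg[3]=1+2=3, deg[4]=1+0=1, deg[5]=1+1=2, deg[6]=1+0=1, deg[7]=1+0=1, deg[8]=1+1=2, deg[9]=1+0=1, deg[10]=1+2=3, deg[11]=1+1=2, deg[12]=1+1=2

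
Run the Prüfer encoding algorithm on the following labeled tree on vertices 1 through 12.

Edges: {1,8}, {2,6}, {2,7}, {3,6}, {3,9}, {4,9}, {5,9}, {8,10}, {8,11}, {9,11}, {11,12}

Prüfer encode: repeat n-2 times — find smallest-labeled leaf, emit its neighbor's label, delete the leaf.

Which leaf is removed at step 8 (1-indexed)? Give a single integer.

Step 1: current leaves = {1,4,5,7,10,12}. Remove leaf 1 (neighbor: 8).
Step 2: current leaves = {4,5,7,10,12}. Remove leaf 4 (neighbor: 9).
Step 3: current leaves = {5,7,10,12}. Remove leaf 5 (neighbor: 9).
Step 4: current leaves = {7,10,12}. Remove leaf 7 (neighbor: 2).
Step 5: current leaves = {2,10,12}. Remove leaf 2 (neighbor: 6).
Step 6: current leaves = {6,10,12}. Remove leaf 6 (neighbor: 3).
Step 7: current leaves = {3,10,12}. Remove leaf 3 (neighbor: 9).
Step 8: current leaves = {9,10,12}. Remove leaf 9 (neighbor: 11).

Answer: 9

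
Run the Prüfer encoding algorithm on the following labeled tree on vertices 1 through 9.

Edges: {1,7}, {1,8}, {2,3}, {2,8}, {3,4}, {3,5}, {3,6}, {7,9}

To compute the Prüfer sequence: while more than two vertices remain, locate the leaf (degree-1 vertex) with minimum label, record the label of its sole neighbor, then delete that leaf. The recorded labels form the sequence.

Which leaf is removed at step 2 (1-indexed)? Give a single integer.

Step 1: current leaves = {4,5,6,9}. Remove leaf 4 (neighbor: 3).
Step 2: current leaves = {5,6,9}. Remove leaf 5 (neighbor: 3).

Answer: 5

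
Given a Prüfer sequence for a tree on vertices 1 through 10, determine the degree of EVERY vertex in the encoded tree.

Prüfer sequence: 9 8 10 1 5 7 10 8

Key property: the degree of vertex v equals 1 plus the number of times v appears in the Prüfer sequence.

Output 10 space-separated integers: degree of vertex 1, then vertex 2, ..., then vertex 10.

Answer: 2 1 1 1 2 1 2 3 2 3

Derivation:
p_1 = 9: count[9] becomes 1
p_2 = 8: count[8] becomes 1
p_3 = 10: count[10] becomes 1
p_4 = 1: count[1] becomes 1
p_5 = 5: count[5] becomes 1
p_6 = 7: count[7] becomes 1
p_7 = 10: count[10] becomes 2
p_8 = 8: count[8] becomes 2
Degrees (1 + count): deg[1]=1+1=2, deg[2]=1+0=1, deg[3]=1+0=1, deg[4]=1+0=1, deg[5]=1+1=2, deg[6]=1+0=1, deg[7]=1+1=2, deg[8]=1+2=3, deg[9]=1+1=2, deg[10]=1+2=3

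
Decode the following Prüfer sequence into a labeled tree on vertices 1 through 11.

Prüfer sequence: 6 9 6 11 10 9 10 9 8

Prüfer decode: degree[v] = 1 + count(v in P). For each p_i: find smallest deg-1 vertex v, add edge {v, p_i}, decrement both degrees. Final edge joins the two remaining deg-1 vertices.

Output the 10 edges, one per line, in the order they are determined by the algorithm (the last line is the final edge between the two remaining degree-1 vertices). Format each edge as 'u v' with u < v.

Answer: 1 6
2 9
3 6
4 11
5 10
6 9
7 10
9 10
8 9
8 11

Derivation:
Initial degrees: {1:1, 2:1, 3:1, 4:1, 5:1, 6:3, 7:1, 8:2, 9:4, 10:3, 11:2}
Step 1: smallest deg-1 vertex = 1, p_1 = 6. Add edge {1,6}. Now deg[1]=0, deg[6]=2.
Step 2: smallest deg-1 vertex = 2, p_2 = 9. Add edge {2,9}. Now deg[2]=0, deg[9]=3.
Step 3: smallest deg-1 vertex = 3, p_3 = 6. Add edge {3,6}. Now deg[3]=0, deg[6]=1.
Step 4: smallest deg-1 vertex = 4, p_4 = 11. Add edge {4,11}. Now deg[4]=0, deg[11]=1.
Step 5: smallest deg-1 vertex = 5, p_5 = 10. Add edge {5,10}. Now deg[5]=0, deg[10]=2.
Step 6: smallest deg-1 vertex = 6, p_6 = 9. Add edge {6,9}. Now deg[6]=0, deg[9]=2.
Step 7: smallest deg-1 vertex = 7, p_7 = 10. Add edge {7,10}. Now deg[7]=0, deg[10]=1.
Step 8: smallest deg-1 vertex = 10, p_8 = 9. Add edge {9,10}. Now deg[10]=0, deg[9]=1.
Step 9: smallest deg-1 vertex = 9, p_9 = 8. Add edge {8,9}. Now deg[9]=0, deg[8]=1.
Final: two remaining deg-1 vertices are 8, 11. Add edge {8,11}.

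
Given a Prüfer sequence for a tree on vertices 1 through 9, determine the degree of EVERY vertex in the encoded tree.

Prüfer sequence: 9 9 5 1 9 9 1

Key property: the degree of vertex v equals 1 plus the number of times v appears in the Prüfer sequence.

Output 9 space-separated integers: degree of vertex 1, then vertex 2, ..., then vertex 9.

Answer: 3 1 1 1 2 1 1 1 5

Derivation:
p_1 = 9: count[9] becomes 1
p_2 = 9: count[9] becomes 2
p_3 = 5: count[5] becomes 1
p_4 = 1: count[1] becomes 1
p_5 = 9: count[9] becomes 3
p_6 = 9: count[9] becomes 4
p_7 = 1: count[1] becomes 2
Degrees (1 + count): deg[1]=1+2=3, deg[2]=1+0=1, deg[3]=1+0=1, deg[4]=1+0=1, deg[5]=1+1=2, deg[6]=1+0=1, deg[7]=1+0=1, deg[8]=1+0=1, deg[9]=1+4=5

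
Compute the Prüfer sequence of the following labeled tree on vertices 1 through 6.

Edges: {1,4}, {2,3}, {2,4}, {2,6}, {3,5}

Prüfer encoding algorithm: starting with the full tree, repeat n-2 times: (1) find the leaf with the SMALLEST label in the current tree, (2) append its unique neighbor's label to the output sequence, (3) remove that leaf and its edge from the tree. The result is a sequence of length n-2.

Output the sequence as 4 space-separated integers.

Answer: 4 2 3 2

Derivation:
Step 1: leaves = {1,5,6}. Remove smallest leaf 1, emit neighbor 4.
Step 2: leaves = {4,5,6}. Remove smallest leaf 4, emit neighbor 2.
Step 3: leaves = {5,6}. Remove smallest leaf 5, emit neighbor 3.
Step 4: leaves = {3,6}. Remove smallest leaf 3, emit neighbor 2.
Done: 2 vertices remain (2, 6). Sequence = [4 2 3 2]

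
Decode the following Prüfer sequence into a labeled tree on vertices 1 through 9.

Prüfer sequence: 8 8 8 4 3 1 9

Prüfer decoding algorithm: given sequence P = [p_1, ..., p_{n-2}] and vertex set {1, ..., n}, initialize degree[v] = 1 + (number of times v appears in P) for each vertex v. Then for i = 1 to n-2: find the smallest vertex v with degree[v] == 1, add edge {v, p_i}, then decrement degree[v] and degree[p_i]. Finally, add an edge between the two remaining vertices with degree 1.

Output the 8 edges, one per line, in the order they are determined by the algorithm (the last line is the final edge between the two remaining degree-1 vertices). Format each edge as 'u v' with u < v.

Answer: 2 8
5 8
6 8
4 7
3 4
1 3
1 9
8 9

Derivation:
Initial degrees: {1:2, 2:1, 3:2, 4:2, 5:1, 6:1, 7:1, 8:4, 9:2}
Step 1: smallest deg-1 vertex = 2, p_1 = 8. Add edge {2,8}. Now deg[2]=0, deg[8]=3.
Step 2: smallest deg-1 vertex = 5, p_2 = 8. Add edge {5,8}. Now deg[5]=0, deg[8]=2.
Step 3: smallest deg-1 vertex = 6, p_3 = 8. Add edge {6,8}. Now deg[6]=0, deg[8]=1.
Step 4: smallest deg-1 vertex = 7, p_4 = 4. Add edge {4,7}. Now deg[7]=0, deg[4]=1.
Step 5: smallest deg-1 vertex = 4, p_5 = 3. Add edge {3,4}. Now deg[4]=0, deg[3]=1.
Step 6: smallest deg-1 vertex = 3, p_6 = 1. Add edge {1,3}. Now deg[3]=0, deg[1]=1.
Step 7: smallest deg-1 vertex = 1, p_7 = 9. Add edge {1,9}. Now deg[1]=0, deg[9]=1.
Final: two remaining deg-1 vertices are 8, 9. Add edge {8,9}.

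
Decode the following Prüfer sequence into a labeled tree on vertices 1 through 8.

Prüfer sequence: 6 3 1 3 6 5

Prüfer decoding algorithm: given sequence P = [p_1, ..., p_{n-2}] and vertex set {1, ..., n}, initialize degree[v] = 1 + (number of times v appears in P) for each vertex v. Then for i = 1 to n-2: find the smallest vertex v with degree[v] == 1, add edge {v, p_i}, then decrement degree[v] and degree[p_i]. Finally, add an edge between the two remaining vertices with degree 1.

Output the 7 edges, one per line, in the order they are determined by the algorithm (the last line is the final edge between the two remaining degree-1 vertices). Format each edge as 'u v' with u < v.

Initial degrees: {1:2, 2:1, 3:3, 4:1, 5:2, 6:3, 7:1, 8:1}
Step 1: smallest deg-1 vertex = 2, p_1 = 6. Add edge {2,6}. Now deg[2]=0, deg[6]=2.
Step 2: smallest deg-1 vertex = 4, p_2 = 3. Add edge {3,4}. Now deg[4]=0, deg[3]=2.
Step 3: smallest deg-1 vertex = 7, p_3 = 1. Add edge {1,7}. Now deg[7]=0, deg[1]=1.
Step 4: smallest deg-1 vertex = 1, p_4 = 3. Add edge {1,3}. Now deg[1]=0, deg[3]=1.
Step 5: smallest deg-1 vertex = 3, p_5 = 6. Add edge {3,6}. Now deg[3]=0, deg[6]=1.
Step 6: smallest deg-1 vertex = 6, p_6 = 5. Add edge {5,6}. Now deg[6]=0, deg[5]=1.
Final: two remaining deg-1 vertices are 5, 8. Add edge {5,8}.

Answer: 2 6
3 4
1 7
1 3
3 6
5 6
5 8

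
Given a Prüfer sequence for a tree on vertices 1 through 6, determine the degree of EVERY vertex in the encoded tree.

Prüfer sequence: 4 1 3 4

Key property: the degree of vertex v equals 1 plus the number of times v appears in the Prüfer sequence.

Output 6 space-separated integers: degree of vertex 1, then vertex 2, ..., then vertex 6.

Answer: 2 1 2 3 1 1

Derivation:
p_1 = 4: count[4] becomes 1
p_2 = 1: count[1] becomes 1
p_3 = 3: count[3] becomes 1
p_4 = 4: count[4] becomes 2
Degrees (1 + count): deg[1]=1+1=2, deg[2]=1+0=1, deg[3]=1+1=2, deg[4]=1+2=3, deg[5]=1+0=1, deg[6]=1+0=1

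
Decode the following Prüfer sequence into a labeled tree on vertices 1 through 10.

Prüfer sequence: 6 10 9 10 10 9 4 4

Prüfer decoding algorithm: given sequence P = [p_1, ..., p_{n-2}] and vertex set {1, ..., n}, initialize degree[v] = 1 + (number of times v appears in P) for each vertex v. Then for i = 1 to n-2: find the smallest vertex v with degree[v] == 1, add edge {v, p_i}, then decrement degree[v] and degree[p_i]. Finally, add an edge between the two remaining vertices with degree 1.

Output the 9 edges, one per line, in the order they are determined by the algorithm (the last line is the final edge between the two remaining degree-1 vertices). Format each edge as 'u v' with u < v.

Answer: 1 6
2 10
3 9
5 10
6 10
7 9
4 8
4 9
4 10

Derivation:
Initial degrees: {1:1, 2:1, 3:1, 4:3, 5:1, 6:2, 7:1, 8:1, 9:3, 10:4}
Step 1: smallest deg-1 vertex = 1, p_1 = 6. Add edge {1,6}. Now deg[1]=0, deg[6]=1.
Step 2: smallest deg-1 vertex = 2, p_2 = 10. Add edge {2,10}. Now deg[2]=0, deg[10]=3.
Step 3: smallest deg-1 vertex = 3, p_3 = 9. Add edge {3,9}. Now deg[3]=0, deg[9]=2.
Step 4: smallest deg-1 vertex = 5, p_4 = 10. Add edge {5,10}. Now deg[5]=0, deg[10]=2.
Step 5: smallest deg-1 vertex = 6, p_5 = 10. Add edge {6,10}. Now deg[6]=0, deg[10]=1.
Step 6: smallest deg-1 vertex = 7, p_6 = 9. Add edge {7,9}. Now deg[7]=0, deg[9]=1.
Step 7: smallest deg-1 vertex = 8, p_7 = 4. Add edge {4,8}. Now deg[8]=0, deg[4]=2.
Step 8: smallest deg-1 vertex = 9, p_8 = 4. Add edge {4,9}. Now deg[9]=0, deg[4]=1.
Final: two remaining deg-1 vertices are 4, 10. Add edge {4,10}.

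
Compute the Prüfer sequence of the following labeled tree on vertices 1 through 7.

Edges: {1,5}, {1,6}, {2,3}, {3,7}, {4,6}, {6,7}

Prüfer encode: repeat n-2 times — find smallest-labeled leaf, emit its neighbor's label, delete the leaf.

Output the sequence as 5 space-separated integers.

Step 1: leaves = {2,4,5}. Remove smallest leaf 2, emit neighbor 3.
Step 2: leaves = {3,4,5}. Remove smallest leaf 3, emit neighbor 7.
Step 3: leaves = {4,5,7}. Remove smallest leaf 4, emit neighbor 6.
Step 4: leaves = {5,7}. Remove smallest leaf 5, emit neighbor 1.
Step 5: leaves = {1,7}. Remove smallest leaf 1, emit neighbor 6.
Done: 2 vertices remain (6, 7). Sequence = [3 7 6 1 6]

Answer: 3 7 6 1 6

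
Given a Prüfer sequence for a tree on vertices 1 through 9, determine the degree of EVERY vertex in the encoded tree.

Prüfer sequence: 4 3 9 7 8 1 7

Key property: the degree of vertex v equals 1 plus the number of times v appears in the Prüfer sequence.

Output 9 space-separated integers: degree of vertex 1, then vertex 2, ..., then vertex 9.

Answer: 2 1 2 2 1 1 3 2 2

Derivation:
p_1 = 4: count[4] becomes 1
p_2 = 3: count[3] becomes 1
p_3 = 9: count[9] becomes 1
p_4 = 7: count[7] becomes 1
p_5 = 8: count[8] becomes 1
p_6 = 1: count[1] becomes 1
p_7 = 7: count[7] becomes 2
Degrees (1 + count): deg[1]=1+1=2, deg[2]=1+0=1, deg[3]=1+1=2, deg[4]=1+1=2, deg[5]=1+0=1, deg[6]=1+0=1, deg[7]=1+2=3, deg[8]=1+1=2, deg[9]=1+1=2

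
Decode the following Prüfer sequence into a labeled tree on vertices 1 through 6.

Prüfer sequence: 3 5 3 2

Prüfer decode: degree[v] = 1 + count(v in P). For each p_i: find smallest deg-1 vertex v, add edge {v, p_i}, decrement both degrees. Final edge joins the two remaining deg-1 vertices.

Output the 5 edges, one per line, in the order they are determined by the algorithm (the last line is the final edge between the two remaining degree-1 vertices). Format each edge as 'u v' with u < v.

Initial degrees: {1:1, 2:2, 3:3, 4:1, 5:2, 6:1}
Step 1: smallest deg-1 vertex = 1, p_1 = 3. Add edge {1,3}. Now deg[1]=0, deg[3]=2.
Step 2: smallest deg-1 vertex = 4, p_2 = 5. Add edge {4,5}. Now deg[4]=0, deg[5]=1.
Step 3: smallest deg-1 vertex = 5, p_3 = 3. Add edge {3,5}. Now deg[5]=0, deg[3]=1.
Step 4: smallest deg-1 vertex = 3, p_4 = 2. Add edge {2,3}. Now deg[3]=0, deg[2]=1.
Final: two remaining deg-1 vertices are 2, 6. Add edge {2,6}.

Answer: 1 3
4 5
3 5
2 3
2 6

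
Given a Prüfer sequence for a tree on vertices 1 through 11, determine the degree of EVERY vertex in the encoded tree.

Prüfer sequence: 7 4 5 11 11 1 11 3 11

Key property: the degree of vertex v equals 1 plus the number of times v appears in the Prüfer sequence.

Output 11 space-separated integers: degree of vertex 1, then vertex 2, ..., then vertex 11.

p_1 = 7: count[7] becomes 1
p_2 = 4: count[4] becomes 1
p_3 = 5: count[5] becomes 1
p_4 = 11: count[11] becomes 1
p_5 = 11: count[11] becomes 2
p_6 = 1: count[1] becomes 1
p_7 = 11: count[11] becomes 3
p_8 = 3: count[3] becomes 1
p_9 = 11: count[11] becomes 4
Degrees (1 + count): deg[1]=1+1=2, deg[2]=1+0=1, deg[3]=1+1=2, deg[4]=1+1=2, deg[5]=1+1=2, deg[6]=1+0=1, deg[7]=1+1=2, deg[8]=1+0=1, deg[9]=1+0=1, deg[10]=1+0=1, deg[11]=1+4=5

Answer: 2 1 2 2 2 1 2 1 1 1 5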